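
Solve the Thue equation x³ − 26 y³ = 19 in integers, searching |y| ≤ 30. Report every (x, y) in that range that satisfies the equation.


The equation is x³ - 26y³ = 19. For fixed y, x³ = 26·y³ + 19, so a solution requires the RHS to be a perfect cube.
Strategy: iterate y from -30 to 30, compute RHS = 26·y³ + 19, and check whether it is a (positive or negative) perfect cube.
Check small values of y:
  y = 0: RHS = 19 is not a perfect cube.
  y = 1: RHS = 45 is not a perfect cube.
  y = -1: RHS = -7 is not a perfect cube.
  y = 2: RHS = 227 is not a perfect cube.
  y = -2: RHS = -189 is not a perfect cube.
  y = 3: RHS = 721 is not a perfect cube.
  y = -3: RHS = -683 is not a perfect cube.
Continuing the search up to |y| = 30 finds no solutions either.
No (x, y) in the scanned range satisfies the equation.

No integer solutions with |y| ≤ 30.


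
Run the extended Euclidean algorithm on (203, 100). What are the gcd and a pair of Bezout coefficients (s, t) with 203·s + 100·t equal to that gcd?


Euclidean algorithm on (203, 100) — divide until remainder is 0:
  203 = 2 · 100 + 3
  100 = 33 · 3 + 1
  3 = 3 · 1 + 0
gcd(203, 100) = 1.
Track Bezout coefficients alongside the remainders: start with r₀ = 203 = a·1 + b·0 (s = 1, t = 0) and r₁ = 100 = a·0 + b·1 (s = 0, t = 1); each new remainder r_{k+1} = r_{k-1} − q_k·r_k inherits s_{k+1} = s_{k-1} − q_k·s_k, t_{k+1} = t_{k-1} − q_k·t_k, so r_k = a·s_k + b·t_k at every step:
  q = 2: r = 3, s = 1 − 2·0 = 1, t = 0 − 2·1 = -2  (check: 203·1 + 100·(-2) = 3)
  q = 33: r = 1, s = 0 − 33·1 = -33, t = 1 − 33·(-2) = 67  (check: 203·(-33) + 100·67 = 1)
The row with r = 1 (the gcd) gives the Bezout coefficients s = -33, t = 67.
Result: 203 · (-33) + 100 · (67) = 1.

gcd(203, 100) = 1; s = -33, t = 67 (check: 203·(-33) + 100·67 = 1).


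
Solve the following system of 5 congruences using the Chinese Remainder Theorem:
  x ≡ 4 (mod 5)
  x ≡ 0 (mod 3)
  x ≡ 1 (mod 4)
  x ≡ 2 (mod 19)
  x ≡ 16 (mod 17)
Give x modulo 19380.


Product of moduli M = 5 · 3 · 4 · 19 · 17 = 19380.
Merge one congruence at a time:
  Start: x ≡ 4 (mod 5).
  Combine with x ≡ 0 (mod 3); new modulus lcm = 15.
    Write x = 4 + 5·t and substitute into x ≡ 0 (mod 3): 5·t ≡ 0 − 4 = -4 (mod 3).
    Reduce coefficients mod 3: 2·t ≡ 2 (mod 3).
    The inverse of 2 mod 3 is 2 (since 2·2 = 4 = 1·3 + 1), so t ≡ 2·2 = 4 ≡ 1 (mod 3).
    Then x = 4 + 5·1 = 9, valid modulo lcm(5, 3) = 15: x ≡ 9 (mod 15).
  Combine with x ≡ 1 (mod 4); new modulus lcm = 60.
    Write x = 9 + 15·t and substitute into x ≡ 1 (mod 4): 15·t ≡ 1 − 9 = -8 (mod 4).
    Reduce coefficients mod 4: 3·t ≡ 0 (mod 4).
    The inverse of 3 mod 4 is 3 (since 3·3 = 9 = 2·4 + 1), so t ≡ 3·0 = 0 ≡ 0 (mod 4).
    Then x = 9 + 15·0 = 9, valid modulo lcm(15, 4) = 60: x ≡ 9 (mod 60).
  Combine with x ≡ 2 (mod 19); new modulus lcm = 1140.
    Write x = 9 + 60·t and substitute into x ≡ 2 (mod 19): 60·t ≡ 2 − 9 = -7 (mod 19).
    Reduce coefficients mod 19: 3·t ≡ 12 (mod 19).
    The inverse of 3 mod 19 is 13 (since 3·13 = 39 = 2·19 + 1), so t ≡ 13·12 = 156 ≡ 4 (mod 19).
    Then x = 9 + 60·4 = 249, valid modulo lcm(60, 19) = 1140: x ≡ 249 (mod 1140).
  Combine with x ≡ 16 (mod 17); new modulus lcm = 19380.
    Write x = 249 + 1140·t and substitute into x ≡ 16 (mod 17): 1140·t ≡ 16 − 249 = -233 (mod 17).
    Reduce coefficients mod 17: 1·t ≡ 5 (mod 17).
    So t ≡ 5 (mod 17).
    Then x = 249 + 1140·5 = 5949, valid modulo lcm(1140, 17) = 19380: x ≡ 5949 (mod 19380).
Verify against each original: 5949 mod 5 = 4, 5949 mod 3 = 0, 5949 mod 4 = 1, 5949 mod 19 = 2, 5949 mod 17 = 16.

x ≡ 5949 (mod 19380).


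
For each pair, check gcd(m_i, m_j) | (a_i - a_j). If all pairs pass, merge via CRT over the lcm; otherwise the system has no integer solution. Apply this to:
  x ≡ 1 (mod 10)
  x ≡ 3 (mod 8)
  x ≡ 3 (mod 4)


Moduli 10, 8, 4 are not pairwise coprime, so CRT works modulo lcm(m_i) when all pairwise compatibility conditions hold.
Pairwise compatibility: gcd(m_i, m_j) must divide a_i - a_j for every pair.
Merge one congruence at a time:
  Start: x ≡ 1 (mod 10).
  Combine with x ≡ 3 (mod 8): gcd(10, 8) = 2; 3 - 1 = 2, which IS divisible by 2, so compatible.
    Write x = 1 + 10·t and substitute into x ≡ 3 (mod 8): 10·t ≡ 3 − 1 = 2 (mod 8).
    Divide the congruence (and modulus) by g = 2: 5·t ≡ 1 (mod 4).
    Reduce coefficients mod 4: 1·t ≡ 1 (mod 4).
    So t ≡ 1 (mod 4).
    Then x = 1 + 10·1 = 11, valid modulo lcm(10, 8) = 40: x ≡ 11 (mod 40).
  Combine with x ≡ 3 (mod 4): gcd(40, 4) = 4; 3 - 11 = -8, which IS divisible by 4, so compatible.
    Write x = 11 + 40·t and substitute into x ≡ 3 (mod 4): 40·t ≡ 3 − 11 = -8 (mod 4).
    Divide the congruence (and modulus) by g = 4: 10·t ≡ -2 (mod 1).
    Modulo 1 every t works; take t = 0.
    Then x = 11 + 40·0 = 11, valid modulo lcm(40, 4) = 40: x ≡ 11 (mod 40).
Verify: 11 mod 10 = 1, 11 mod 8 = 3, 11 mod 4 = 3.

x ≡ 11 (mod 40).


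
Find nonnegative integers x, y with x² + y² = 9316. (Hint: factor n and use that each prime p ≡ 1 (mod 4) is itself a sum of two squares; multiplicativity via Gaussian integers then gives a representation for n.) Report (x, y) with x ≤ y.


Step 1: Factor n = 9316 = 2^2 · 17 · 137.
Step 2: Check the mod-4 condition on each prime factor: 2 = 2 (special); 17 ≡ 1 (mod 4), exponent 1; 137 ≡ 1 (mod 4), exponent 1.
All primes ≡ 3 (mod 4) appear to even exponent (or don't appear), so by the two-squares theorem n IS expressible as a sum of two squares.
Step 3: Build a representation. Group n = k² · m with k = 2 and m = 17 · 137 = 2329 (a product of primes ≡ 1 (mod 4)); a representation of m scales to one of n via (k·x)² + (k·y)² = k²(x² + y²). Each prime p ≡ 1 (mod 4) is itself a sum of two squares; find a² by testing p − a² for a perfect square:
  17: 17 − 1² = 16 = 4² ⇒ 17 = 1² + 4².
  137: 137 − 1² = 136, 137 − 2² = 133, 137 − 3² = 128, 137 − 4² = 121 = 11² ⇒ 137 = 4² + 11².
  Combine using the Brahmagupta–Fibonacci identity (a² + b²)(c² + d²) = (ac − bd)² + (ad + bc)² = (ac + bd)² + (ad − bc)²:
  17 · 137 = 2329: from (1² + 4²)(4² + 11²), take (1·4 − 4·11, 1·11 + 4·4) = (4 − 44, 11 + 16) = (-40, 27); dropping signs (only squares matter) gives (40, 27); check 40² + 27² = 1600 + 729 = 2329 ✓.
  Scale by k = 2: (2·40, 2·27) = (80, 54).
Step 4: Order so x ≤ y and verify: 54² + 80² = 2916 + 6400 = 9316 = n. ✓

n = 9316 = 54² + 80² (one valid representation with x ≤ y).


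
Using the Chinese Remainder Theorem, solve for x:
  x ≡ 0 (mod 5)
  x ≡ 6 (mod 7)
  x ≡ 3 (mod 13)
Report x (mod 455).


Moduli 5, 7, 13 are pairwise coprime; by CRT there is a unique solution modulo M = 5 · 7 · 13 = 455.
Solve pairwise, accumulating the modulus:
  Start with x ≡ 0 (mod 5).
  Combine with x ≡ 6 (mod 7): since gcd(5, 7) = 1, we get a unique residue mod 35.
    Write x = 0 + 5·t and substitute into x ≡ 6 (mod 7): 5·t ≡ 6 − 0 = 6 (mod 7).
    The inverse of 5 mod 7 is 3 (since 5·3 = 15 = 2·7 + 1), so t ≡ 3·6 = 18 ≡ 4 (mod 7).
    Then x = 0 + 5·4 = 20, valid modulo lcm(5, 7) = 35: x ≡ 20 (mod 35).
  Combine with x ≡ 3 (mod 13): since gcd(35, 13) = 1, we get a unique residue mod 455.
    Write x = 20 + 35·t and substitute into x ≡ 3 (mod 13): 35·t ≡ 3 − 20 = -17 (mod 13).
    Reduce coefficients mod 13: 9·t ≡ 9 (mod 13).
    The inverse of 9 mod 13 is 3 (since 9·3 = 27 = 2·13 + 1), so t ≡ 3·9 = 27 ≡ 1 (mod 13).
    Then x = 20 + 35·1 = 55, valid modulo lcm(35, 13) = 455: x ≡ 55 (mod 455).
Verify: 55 mod 5 = 0 ✓, 55 mod 7 = 6 ✓, 55 mod 13 = 3 ✓.

x ≡ 55 (mod 455).


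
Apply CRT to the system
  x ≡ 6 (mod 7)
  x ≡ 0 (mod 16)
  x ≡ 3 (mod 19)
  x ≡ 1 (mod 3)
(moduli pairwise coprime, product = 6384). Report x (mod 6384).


Product of moduli M = 7 · 16 · 19 · 3 = 6384.
Merge one congruence at a time:
  Start: x ≡ 6 (mod 7).
  Combine with x ≡ 0 (mod 16); new modulus lcm = 112.
    Write x = 6 + 7·t and substitute into x ≡ 0 (mod 16): 7·t ≡ 0 − 6 = -6 (mod 16).
    Reduce coefficients mod 16: 7·t ≡ 10 (mod 16).
    The inverse of 7 mod 16 is 7 (since 7·7 = 49 = 3·16 + 1), so t ≡ 7·10 = 70 ≡ 6 (mod 16).
    Then x = 6 + 7·6 = 48, valid modulo lcm(7, 16) = 112: x ≡ 48 (mod 112).
  Combine with x ≡ 3 (mod 19); new modulus lcm = 2128.
    Write x = 48 + 112·t and substitute into x ≡ 3 (mod 19): 112·t ≡ 3 − 48 = -45 (mod 19).
    Reduce coefficients mod 19: 17·t ≡ 12 (mod 19).
    The inverse of 17 mod 19 is 9 (since 17·9 = 153 = 8·19 + 1), so t ≡ 9·12 = 108 ≡ 13 (mod 19).
    Then x = 48 + 112·13 = 1504, valid modulo lcm(112, 19) = 2128: x ≡ 1504 (mod 2128).
  Combine with x ≡ 1 (mod 3); new modulus lcm = 6384.
    Write x = 1504 + 2128·t and substitute into x ≡ 1 (mod 3): 2128·t ≡ 1 − 1504 = -1503 (mod 3).
    Reduce coefficients mod 3: 1·t ≡ 0 (mod 3).
    So t ≡ 0 (mod 3).
    Then x = 1504 + 2128·0 = 1504, valid modulo lcm(2128, 3) = 6384: x ≡ 1504 (mod 6384).
Verify against each original: 1504 mod 7 = 6, 1504 mod 16 = 0, 1504 mod 19 = 3, 1504 mod 3 = 1.

x ≡ 1504 (mod 6384).


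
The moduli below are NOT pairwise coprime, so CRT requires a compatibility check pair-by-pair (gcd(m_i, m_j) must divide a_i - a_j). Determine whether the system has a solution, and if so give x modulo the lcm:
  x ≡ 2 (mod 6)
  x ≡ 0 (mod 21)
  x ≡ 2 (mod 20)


Moduli 6, 21, 20 are not pairwise coprime, so CRT works modulo lcm(m_i) when all pairwise compatibility conditions hold.
Pairwise compatibility: gcd(m_i, m_j) must divide a_i - a_j for every pair.
Merge one congruence at a time:
  Start: x ≡ 2 (mod 6).
  Combine with x ≡ 0 (mod 21): gcd(6, 21) = 3, and 0 - 2 = -2 is NOT divisible by 3.
    ⇒ system is inconsistent (no integer solution).

No solution (the system is inconsistent).


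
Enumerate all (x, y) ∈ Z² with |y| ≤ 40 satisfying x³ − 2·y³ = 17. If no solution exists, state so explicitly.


The equation is x³ - 2y³ = 17. For fixed y, x³ = 2·y³ + 17, so a solution requires the RHS to be a perfect cube.
Strategy: iterate y from -40 to 40, compute RHS = 2·y³ + 17, and check whether it is a (positive or negative) perfect cube.
Check small values of y:
  y = 0: RHS = 17 is not a perfect cube.
  y = 1: RHS = 19 is not a perfect cube.
  y = -1: RHS = 15 is not a perfect cube.
  y = 2: RHS = 33 is not a perfect cube.
  y = -2: RHS = 1 = (1)³ ⇒ x = 1 works.
  y = 3: RHS = 71 is not a perfect cube.
  y = -3: RHS = -37 is not a perfect cube.
Continuing the search up to |y| = 40 finds no further solutions beyond those listed.
Collected solutions: (1, -2).

Solutions (with |y| ≤ 40): (1, -2).


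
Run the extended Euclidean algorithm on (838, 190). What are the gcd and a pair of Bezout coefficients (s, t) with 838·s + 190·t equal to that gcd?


Euclidean algorithm on (838, 190) — divide until remainder is 0:
  838 = 4 · 190 + 78
  190 = 2 · 78 + 34
  78 = 2 · 34 + 10
  34 = 3 · 10 + 4
  10 = 2 · 4 + 2
  4 = 2 · 2 + 0
gcd(838, 190) = 2.
Track Bezout coefficients alongside the remainders: start with r₀ = 838 = a·1 + b·0 (s = 1, t = 0) and r₁ = 190 = a·0 + b·1 (s = 0, t = 1); each new remainder r_{k+1} = r_{k-1} − q_k·r_k inherits s_{k+1} = s_{k-1} − q_k·s_k, t_{k+1} = t_{k-1} − q_k·t_k, so r_k = a·s_k + b·t_k at every step:
  q = 4: r = 78, s = 1 − 4·0 = 1, t = 0 − 4·1 = -4  (check: 838·1 + 190·(-4) = 78)
  q = 2: r = 34, s = 0 − 2·1 = -2, t = 1 − 2·(-4) = 9  (check: 838·(-2) + 190·9 = 34)
  q = 2: r = 10, s = 1 − 2·(-2) = 5, t = -4 − 2·9 = -22  (check: 838·5 + 190·(-22) = 10)
  q = 3: r = 4, s = -2 − 3·5 = -17, t = 9 − 3·(-22) = 75  (check: 838·(-17) + 190·75 = 4)
  q = 2: r = 2, s = 5 − 2·(-17) = 39, t = -22 − 2·75 = -172  (check: 838·39 + 190·(-172) = 2)
The row with r = 2 (the gcd) gives the Bezout coefficients s = 39, t = -172.
Result: 838 · (39) + 190 · (-172) = 2.

gcd(838, 190) = 2; s = 39, t = -172 (check: 838·39 + 190·(-172) = 2).


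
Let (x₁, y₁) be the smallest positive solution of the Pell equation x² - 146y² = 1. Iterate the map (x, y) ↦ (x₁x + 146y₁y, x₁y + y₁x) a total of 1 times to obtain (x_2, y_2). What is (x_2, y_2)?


Step 1: Find the fundamental solution (x₁, y₁) of x² - 146y² = 1.
  Expand √146 as a continued fraction. a₀ = ⌊√146⌋ = 12; iterate m_{k+1} = d_k·a_k − m_k, d_{k+1} = (146 − m_{k+1}²)/d_k, a_{k+1} = ⌊(a₀ + m_{k+1})/d_{k+1}⌋ (starting m₀ = 0, d₀ = 1), with convergents p_k = a_k·p_{k-1} + p_{k-2}, q_k = a_k·q_{k-1} + q_{k-2} (p₋₁ = 1, q₋₁ = 0):
  k = 0: a₀ = 12; p₀/q₀ = 12/1; p₀² − 146·q₀² = 144 − 146 = -2.
  k = 1: m = 12, d = 2, a = ⌊(12 + 12)/2⌋ = 12; p/q = (12·12 + 1)/(12·1 + 0) = 145/12; p² − 146·q² = 21025 − 21024 = 1.
  The first convergent with p² − 146·q² = 1 gives the fundamental solution (x₁, y₁) = (145, 12).
Step 2: Apply the recurrence (x_{n+1}, y_{n+1}) = (x₁x_n + 146y₁y_n, x₁y_n + y₁x_n) repeatedly.
  From (x_1, y_1) = (145, 12): x_2 = 145·145 + 146·12·12 = 42049; y_2 = 145·12 + 12·145 = 3480.
Step 3: Verify x_2² - 146·y_2² = 1768118401 - 1768118400 = 1 (should be 1). ✓

(x_1, y_1) = (145, 12); (x_2, y_2) = (42049, 3480).


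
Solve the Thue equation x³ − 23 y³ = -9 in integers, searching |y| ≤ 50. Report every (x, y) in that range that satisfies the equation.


The equation is x³ - 23y³ = -9. For fixed y, x³ = 23·y³ − 9, so a solution requires the RHS to be a perfect cube.
Strategy: iterate y from -50 to 50, compute RHS = 23·y³ − 9, and check whether it is a (positive or negative) perfect cube.
Check small values of y:
  y = 0: RHS = -9 is not a perfect cube.
  y = 1: RHS = 14 is not a perfect cube.
  y = -1: RHS = -32 is not a perfect cube.
  y = 2: RHS = 175 is not a perfect cube.
  y = -2: RHS = -193 is not a perfect cube.
  y = 3: RHS = 612 is not a perfect cube.
  y = -3: RHS = -630 is not a perfect cube.
Continuing the search up to |y| = 50 finds no solutions either.
No (x, y) in the scanned range satisfies the equation.

No integer solutions with |y| ≤ 50.


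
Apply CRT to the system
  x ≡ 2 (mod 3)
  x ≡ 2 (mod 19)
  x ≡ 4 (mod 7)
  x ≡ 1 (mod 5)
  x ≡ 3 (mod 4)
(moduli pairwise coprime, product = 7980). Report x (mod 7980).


Product of moduli M = 3 · 19 · 7 · 5 · 4 = 7980.
Merge one congruence at a time:
  Start: x ≡ 2 (mod 3).
  Combine with x ≡ 2 (mod 19); new modulus lcm = 57.
    Write x = 2 + 3·t and substitute into x ≡ 2 (mod 19): 3·t ≡ 2 − 2 = 0 (mod 19).
    The inverse of 3 mod 19 is 13 (since 3·13 = 39 = 2·19 + 1), so t ≡ 13·0 = 0 ≡ 0 (mod 19).
    Then x = 2 + 3·0 = 2, valid modulo lcm(3, 19) = 57: x ≡ 2 (mod 57).
  Combine with x ≡ 4 (mod 7); new modulus lcm = 399.
    Write x = 2 + 57·t and substitute into x ≡ 4 (mod 7): 57·t ≡ 4 − 2 = 2 (mod 7).
    Reduce coefficients mod 7: 1·t ≡ 2 (mod 7).
    So t ≡ 2 (mod 7).
    Then x = 2 + 57·2 = 116, valid modulo lcm(57, 7) = 399: x ≡ 116 (mod 399).
  Combine with x ≡ 1 (mod 5); new modulus lcm = 1995.
    Write x = 116 + 399·t and substitute into x ≡ 1 (mod 5): 399·t ≡ 1 − 116 = -115 (mod 5).
    Reduce coefficients mod 5: 4·t ≡ 0 (mod 5).
    The inverse of 4 mod 5 is 4 (since 4·4 = 16 = 3·5 + 1), so t ≡ 4·0 = 0 ≡ 0 (mod 5).
    Then x = 116 + 399·0 = 116, valid modulo lcm(399, 5) = 1995: x ≡ 116 (mod 1995).
  Combine with x ≡ 3 (mod 4); new modulus lcm = 7980.
    Write x = 116 + 1995·t and substitute into x ≡ 3 (mod 4): 1995·t ≡ 3 − 116 = -113 (mod 4).
    Reduce coefficients mod 4: 3·t ≡ 3 (mod 4).
    The inverse of 3 mod 4 is 3 (since 3·3 = 9 = 2·4 + 1), so t ≡ 3·3 = 9 ≡ 1 (mod 4).
    Then x = 116 + 1995·1 = 2111, valid modulo lcm(1995, 4) = 7980: x ≡ 2111 (mod 7980).
Verify against each original: 2111 mod 3 = 2, 2111 mod 19 = 2, 2111 mod 7 = 4, 2111 mod 5 = 1, 2111 mod 4 = 3.

x ≡ 2111 (mod 7980).


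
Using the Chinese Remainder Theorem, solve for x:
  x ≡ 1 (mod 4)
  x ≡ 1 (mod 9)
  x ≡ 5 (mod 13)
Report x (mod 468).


Moduli 4, 9, 13 are pairwise coprime; by CRT there is a unique solution modulo M = 4 · 9 · 13 = 468.
Solve pairwise, accumulating the modulus:
  Start with x ≡ 1 (mod 4).
  Combine with x ≡ 1 (mod 9): since gcd(4, 9) = 1, we get a unique residue mod 36.
    Write x = 1 + 4·t and substitute into x ≡ 1 (mod 9): 4·t ≡ 1 − 1 = 0 (mod 9).
    The inverse of 4 mod 9 is 7 (since 4·7 = 28 = 3·9 + 1), so t ≡ 7·0 = 0 ≡ 0 (mod 9).
    Then x = 1 + 4·0 = 1, valid modulo lcm(4, 9) = 36: x ≡ 1 (mod 36).
  Combine with x ≡ 5 (mod 13): since gcd(36, 13) = 1, we get a unique residue mod 468.
    Write x = 1 + 36·t and substitute into x ≡ 5 (mod 13): 36·t ≡ 5 − 1 = 4 (mod 13).
    Reduce coefficients mod 13: 10·t ≡ 4 (mod 13).
    The inverse of 10 mod 13 is 4 (since 10·4 = 40 = 3·13 + 1), so t ≡ 4·4 = 16 ≡ 3 (mod 13).
    Then x = 1 + 36·3 = 109, valid modulo lcm(36, 13) = 468: x ≡ 109 (mod 468).
Verify: 109 mod 4 = 1 ✓, 109 mod 9 = 1 ✓, 109 mod 13 = 5 ✓.

x ≡ 109 (mod 468).


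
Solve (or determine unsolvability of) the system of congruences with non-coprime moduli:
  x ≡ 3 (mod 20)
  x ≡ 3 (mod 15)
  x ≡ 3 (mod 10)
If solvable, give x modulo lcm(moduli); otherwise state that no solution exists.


Moduli 20, 15, 10 are not pairwise coprime, so CRT works modulo lcm(m_i) when all pairwise compatibility conditions hold.
Pairwise compatibility: gcd(m_i, m_j) must divide a_i - a_j for every pair.
Merge one congruence at a time:
  Start: x ≡ 3 (mod 20).
  Combine with x ≡ 3 (mod 15): gcd(20, 15) = 5; 3 - 3 = 0, which IS divisible by 5, so compatible.
    Write x = 3 + 20·t and substitute into x ≡ 3 (mod 15): 20·t ≡ 3 − 3 = 0 (mod 15).
    Divide the congruence (and modulus) by g = 5: 4·t ≡ 0 (mod 3).
    Reduce coefficients mod 3: 1·t ≡ 0 (mod 3).
    So t ≡ 0 (mod 3).
    Then x = 3 + 20·0 = 3, valid modulo lcm(20, 15) = 60: x ≡ 3 (mod 60).
  Combine with x ≡ 3 (mod 10): gcd(60, 10) = 10; 3 - 3 = 0, which IS divisible by 10, so compatible.
    Write x = 3 + 60·t and substitute into x ≡ 3 (mod 10): 60·t ≡ 3 − 3 = 0 (mod 10).
    Divide the congruence (and modulus) by g = 10: 6·t ≡ 0 (mod 1).
    Modulo 1 every t works; take t = 0.
    Then x = 3 + 60·0 = 3, valid modulo lcm(60, 10) = 60: x ≡ 3 (mod 60).
Verify: 3 mod 20 = 3, 3 mod 15 = 3, 3 mod 10 = 3.

x ≡ 3 (mod 60).


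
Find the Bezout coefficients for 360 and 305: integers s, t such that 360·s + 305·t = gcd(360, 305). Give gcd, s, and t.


Euclidean algorithm on (360, 305) — divide until remainder is 0:
  360 = 1 · 305 + 55
  305 = 5 · 55 + 30
  55 = 1 · 30 + 25
  30 = 1 · 25 + 5
  25 = 5 · 5 + 0
gcd(360, 305) = 5.
Track Bezout coefficients alongside the remainders: start with r₀ = 360 = a·1 + b·0 (s = 1, t = 0) and r₁ = 305 = a·0 + b·1 (s = 0, t = 1); each new remainder r_{k+1} = r_{k-1} − q_k·r_k inherits s_{k+1} = s_{k-1} − q_k·s_k, t_{k+1} = t_{k-1} − q_k·t_k, so r_k = a·s_k + b·t_k at every step:
  q = 1: r = 55, s = 1 − 1·0 = 1, t = 0 − 1·1 = -1  (check: 360·1 + 305·(-1) = 55)
  q = 5: r = 30, s = 0 − 5·1 = -5, t = 1 − 5·(-1) = 6  (check: 360·(-5) + 305·6 = 30)
  q = 1: r = 25, s = 1 − 1·(-5) = 6, t = -1 − 1·6 = -7  (check: 360·6 + 305·(-7) = 25)
  q = 1: r = 5, s = -5 − 1·6 = -11, t = 6 − 1·(-7) = 13  (check: 360·(-11) + 305·13 = 5)
The row with r = 5 (the gcd) gives the Bezout coefficients s = -11, t = 13.
Result: 360 · (-11) + 305 · (13) = 5.

gcd(360, 305) = 5; s = -11, t = 13 (check: 360·(-11) + 305·13 = 5).


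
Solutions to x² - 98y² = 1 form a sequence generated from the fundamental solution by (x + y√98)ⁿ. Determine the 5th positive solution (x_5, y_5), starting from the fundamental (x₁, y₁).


Step 1: Find the fundamental solution (x₁, y₁) of x² - 98y² = 1.
  Expand √98 as a continued fraction. a₀ = ⌊√98⌋ = 9; iterate m_{k+1} = d_k·a_k − m_k, d_{k+1} = (98 − m_{k+1}²)/d_k, a_{k+1} = ⌊(a₀ + m_{k+1})/d_{k+1}⌋ (starting m₀ = 0, d₀ = 1), with convergents p_k = a_k·p_{k-1} + p_{k-2}, q_k = a_k·q_{k-1} + q_{k-2} (p₋₁ = 1, q₋₁ = 0):
  k = 0: a₀ = 9; p₀/q₀ = 9/1; p₀² − 98·q₀² = 81 − 98 = -17.
  k = 1: m = 9, d = 17, a = ⌊(9 + 9)/17⌋ = 1; p/q = (1·9 + 1)/(1·1 + 0) = 10/1; p² − 98·q² = 100 − 98 = 2.
  k = 2: m = 8, d = 2, a = ⌊(9 + 8)/2⌋ = 8; p/q = (8·10 + 9)/(8·1 + 1) = 89/9; p² − 98·q² = 7921 − 7938 = -17.
  k = 3: m = 8, d = 17, a = ⌊(9 + 8)/17⌋ = 1; p/q = (1·89 + 10)/(1·9 + 1) = 99/10; p² − 98·q² = 9801 − 9800 = 1.
  The first convergent with p² − 98·q² = 1 gives the fundamental solution (x₁, y₁) = (99, 10).
Step 2: Apply the recurrence (x_{n+1}, y_{n+1}) = (x₁x_n + 98y₁y_n, x₁y_n + y₁x_n) repeatedly.
  From (x_1, y_1) = (99, 10): x_2 = 99·99 + 98·10·10 = 19601; y_2 = 99·10 + 10·99 = 1980.
  From (x_2, y_2) = (19601, 1980): x_3 = 99·19601 + 98·10·1980 = 3880899; y_3 = 99·1980 + 10·19601 = 392030.
  From (x_3, y_3) = (3880899, 392030): x_4 = 99·3880899 + 98·10·392030 = 768398401; y_4 = 99·392030 + 10·3880899 = 77619960.
  From (x_4, y_4) = (768398401, 77619960): x_5 = 99·768398401 + 98·10·77619960 = 152139002499; y_5 = 99·77619960 + 10·768398401 = 15368360050.
Step 3: Verify x_5² - 98·y_5² = 23146276081390728245001 - 23146276081390728245000 = 1 (should be 1). ✓

(x_1, y_1) = (99, 10); (x_5, y_5) = (152139002499, 15368360050).


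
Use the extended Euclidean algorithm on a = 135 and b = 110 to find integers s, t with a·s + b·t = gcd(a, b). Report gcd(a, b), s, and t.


Euclidean algorithm on (135, 110) — divide until remainder is 0:
  135 = 1 · 110 + 25
  110 = 4 · 25 + 10
  25 = 2 · 10 + 5
  10 = 2 · 5 + 0
gcd(135, 110) = 5.
Track Bezout coefficients alongside the remainders: start with r₀ = 135 = a·1 + b·0 (s = 1, t = 0) and r₁ = 110 = a·0 + b·1 (s = 0, t = 1); each new remainder r_{k+1} = r_{k-1} − q_k·r_k inherits s_{k+1} = s_{k-1} − q_k·s_k, t_{k+1} = t_{k-1} − q_k·t_k, so r_k = a·s_k + b·t_k at every step:
  q = 1: r = 25, s = 1 − 1·0 = 1, t = 0 − 1·1 = -1  (check: 135·1 + 110·(-1) = 25)
  q = 4: r = 10, s = 0 − 4·1 = -4, t = 1 − 4·(-1) = 5  (check: 135·(-4) + 110·5 = 10)
  q = 2: r = 5, s = 1 − 2·(-4) = 9, t = -1 − 2·5 = -11  (check: 135·9 + 110·(-11) = 5)
The row with r = 5 (the gcd) gives the Bezout coefficients s = 9, t = -11.
Result: 135 · (9) + 110 · (-11) = 5.

gcd(135, 110) = 5; s = 9, t = -11 (check: 135·9 + 110·(-11) = 5).


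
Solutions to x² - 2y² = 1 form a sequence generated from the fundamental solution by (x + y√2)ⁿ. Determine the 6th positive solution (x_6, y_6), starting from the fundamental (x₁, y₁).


Step 1: Find the fundamental solution (x₁, y₁) of x² - 2y² = 1.
  Expand √2 as a continued fraction. a₀ = ⌊√2⌋ = 1; iterate m_{k+1} = d_k·a_k − m_k, d_{k+1} = (2 − m_{k+1}²)/d_k, a_{k+1} = ⌊(a₀ + m_{k+1})/d_{k+1}⌋ (starting m₀ = 0, d₀ = 1), with convergents p_k = a_k·p_{k-1} + p_{k-2}, q_k = a_k·q_{k-1} + q_{k-2} (p₋₁ = 1, q₋₁ = 0):
  k = 0: a₀ = 1; p₀/q₀ = 1/1; p₀² − 2·q₀² = 1 − 2 = -1.
  k = 1: m = 1, d = 1, a = ⌊(1 + 1)/1⌋ = 2; p/q = (2·1 + 1)/(2·1 + 0) = 3/2; p² − 2·q² = 9 − 8 = 1.
  The first convergent with p² − 2·q² = 1 gives the fundamental solution (x₁, y₁) = (3, 2).
Step 2: Apply the recurrence (x_{n+1}, y_{n+1}) = (x₁x_n + 2y₁y_n, x₁y_n + y₁x_n) repeatedly.
  From (x_1, y_1) = (3, 2): x_2 = 3·3 + 2·2·2 = 17; y_2 = 3·2 + 2·3 = 12.
  From (x_2, y_2) = (17, 12): x_3 = 3·17 + 2·2·12 = 99; y_3 = 3·12 + 2·17 = 70.
  From (x_3, y_3) = (99, 70): x_4 = 3·99 + 2·2·70 = 577; y_4 = 3·70 + 2·99 = 408.
  From (x_4, y_4) = (577, 408): x_5 = 3·577 + 2·2·408 = 3363; y_5 = 3·408 + 2·577 = 2378.
  From (x_5, y_5) = (3363, 2378): x_6 = 3·3363 + 2·2·2378 = 19601; y_6 = 3·2378 + 2·3363 = 13860.
Step 3: Verify x_6² - 2·y_6² = 384199201 - 384199200 = 1 (should be 1). ✓

(x_1, y_1) = (3, 2); (x_6, y_6) = (19601, 13860).


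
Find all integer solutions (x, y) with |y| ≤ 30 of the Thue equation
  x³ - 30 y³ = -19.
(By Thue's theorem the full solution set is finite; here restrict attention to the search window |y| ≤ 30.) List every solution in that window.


The equation is x³ - 30y³ = -19. For fixed y, x³ = 30·y³ − 19, so a solution requires the RHS to be a perfect cube.
Strategy: iterate y from -30 to 30, compute RHS = 30·y³ − 19, and check whether it is a (positive or negative) perfect cube.
Check small values of y:
  y = 0: RHS = -19 is not a perfect cube.
  y = 1: RHS = 11 is not a perfect cube.
  y = -1: RHS = -49 is not a perfect cube.
  y = 2: RHS = 221 is not a perfect cube.
  y = -2: RHS = -259 is not a perfect cube.
  y = 3: RHS = 791 is not a perfect cube.
  y = -3: RHS = -829 is not a perfect cube.
Continuing the search up to |y| = 30 finds no solutions either.
No (x, y) in the scanned range satisfies the equation.

No integer solutions with |y| ≤ 30.


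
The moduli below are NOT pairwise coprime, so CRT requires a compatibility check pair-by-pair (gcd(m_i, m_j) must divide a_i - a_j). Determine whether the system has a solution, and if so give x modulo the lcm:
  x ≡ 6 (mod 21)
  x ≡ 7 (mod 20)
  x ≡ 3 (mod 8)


Moduli 21, 20, 8 are not pairwise coprime, so CRT works modulo lcm(m_i) when all pairwise compatibility conditions hold.
Pairwise compatibility: gcd(m_i, m_j) must divide a_i - a_j for every pair.
Merge one congruence at a time:
  Start: x ≡ 6 (mod 21).
  Combine with x ≡ 7 (mod 20): gcd(21, 20) = 1; 7 - 6 = 1, which IS divisible by 1, so compatible.
    Write x = 6 + 21·t and substitute into x ≡ 7 (mod 20): 21·t ≡ 7 − 6 = 1 (mod 20).
    Reduce coefficients mod 20: 1·t ≡ 1 (mod 20).
    So t ≡ 1 (mod 20).
    Then x = 6 + 21·1 = 27, valid modulo lcm(21, 20) = 420: x ≡ 27 (mod 420).
  Combine with x ≡ 3 (mod 8): gcd(420, 8) = 4; 3 - 27 = -24, which IS divisible by 4, so compatible.
    Write x = 27 + 420·t and substitute into x ≡ 3 (mod 8): 420·t ≡ 3 − 27 = -24 (mod 8).
    Divide the congruence (and modulus) by g = 4: 105·t ≡ -6 (mod 2).
    Reduce coefficients mod 2: 1·t ≡ 0 (mod 2).
    So t ≡ 0 (mod 2).
    Then x = 27 + 420·0 = 27, valid modulo lcm(420, 8) = 840: x ≡ 27 (mod 840).
Verify: 27 mod 21 = 6, 27 mod 20 = 7, 27 mod 8 = 3.

x ≡ 27 (mod 840).


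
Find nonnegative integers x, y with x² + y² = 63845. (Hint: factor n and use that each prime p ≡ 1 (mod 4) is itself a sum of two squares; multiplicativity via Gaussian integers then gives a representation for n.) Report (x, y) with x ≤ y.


Step 1: Factor n = 63845 = 5 · 113^2.
Step 2: Check the mod-4 condition on each prime factor: 5 ≡ 1 (mod 4), exponent 1; 113 ≡ 1 (mod 4), exponent 2.
All primes ≡ 3 (mod 4) appear to even exponent (or don't appear), so by the two-squares theorem n IS expressible as a sum of two squares.
Step 3: Build a representation. Here n = 5 · 113 · 113 is a product of primes ≡ 1 (mod 4). Each prime p ≡ 1 (mod 4) is itself a sum of two squares; find a² by testing p − a² for a perfect square:
  5: 5 − 1² = 4 = 2² ⇒ 5 = 1² + 2².
  113: 113 − 1² = 112, 113 − 2² = 109, 113 − 3² = 104, 113 − 4² = 97, 113 − 5² = 88, 113 − 6² = 77, 113 − 7² = 64 = 8² ⇒ 113 = 7² + 8².
  Combine using the Brahmagupta–Fibonacci identity (a² + b²)(c² + d²) = (ac − bd)² + (ad + bc)² = (ac + bd)² + (ad − bc)²:
  5 · 113 = 565: from (1² + 2²)(7² + 8²), take (1·7 − 2·8, 1·8 + 2·7) = (7 − 16, 8 + 14) = (-9, 22); dropping signs (only squares matter) gives (9, 22); check 9² + 22² = 81 + 484 = 565 ✓.
  565 · 113 = 63845: from (9² + 22²)(7² + 8²), take (9·7 − 22·8, 9·8 + 22·7) = (63 − 176, 72 + 154) = (-113, 226); dropping signs (only squares matter) gives (113, 226); check 113² + 226² = 12769 + 51076 = 63845 ✓.
Step 4: Order so x ≤ y and verify: 113² + 226² = 12769 + 51076 = 63845 = n. ✓

n = 63845 = 113² + 226² (one valid representation with x ≤ y).


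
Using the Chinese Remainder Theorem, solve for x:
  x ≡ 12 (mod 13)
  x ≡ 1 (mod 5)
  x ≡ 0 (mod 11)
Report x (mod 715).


Moduli 13, 5, 11 are pairwise coprime; by CRT there is a unique solution modulo M = 13 · 5 · 11 = 715.
Solve pairwise, accumulating the modulus:
  Start with x ≡ 12 (mod 13).
  Combine with x ≡ 1 (mod 5): since gcd(13, 5) = 1, we get a unique residue mod 65.
    Write x = 12 + 13·t and substitute into x ≡ 1 (mod 5): 13·t ≡ 1 − 12 = -11 (mod 5).
    Reduce coefficients mod 5: 3·t ≡ 4 (mod 5).
    The inverse of 3 mod 5 is 2 (since 3·2 = 6 = 1·5 + 1), so t ≡ 2·4 = 8 ≡ 3 (mod 5).
    Then x = 12 + 13·3 = 51, valid modulo lcm(13, 5) = 65: x ≡ 51 (mod 65).
  Combine with x ≡ 0 (mod 11): since gcd(65, 11) = 1, we get a unique residue mod 715.
    Write x = 51 + 65·t and substitute into x ≡ 0 (mod 11): 65·t ≡ 0 − 51 = -51 (mod 11).
    Reduce coefficients mod 11: 10·t ≡ 4 (mod 11).
    The inverse of 10 mod 11 is 10 (since 10·10 = 100 = 9·11 + 1), so t ≡ 10·4 = 40 ≡ 7 (mod 11).
    Then x = 51 + 65·7 = 506, valid modulo lcm(65, 11) = 715: x ≡ 506 (mod 715).
Verify: 506 mod 13 = 12 ✓, 506 mod 5 = 1 ✓, 506 mod 11 = 0 ✓.

x ≡ 506 (mod 715).


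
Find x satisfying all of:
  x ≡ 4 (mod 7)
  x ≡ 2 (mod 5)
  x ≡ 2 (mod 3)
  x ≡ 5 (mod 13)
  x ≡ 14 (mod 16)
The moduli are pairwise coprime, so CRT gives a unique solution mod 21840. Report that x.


Product of moduli M = 7 · 5 · 3 · 13 · 16 = 21840.
Merge one congruence at a time:
  Start: x ≡ 4 (mod 7).
  Combine with x ≡ 2 (mod 5); new modulus lcm = 35.
    Write x = 4 + 7·t and substitute into x ≡ 2 (mod 5): 7·t ≡ 2 − 4 = -2 (mod 5).
    Reduce coefficients mod 5: 2·t ≡ 3 (mod 5).
    The inverse of 2 mod 5 is 3 (since 2·3 = 6 = 1·5 + 1), so t ≡ 3·3 = 9 ≡ 4 (mod 5).
    Then x = 4 + 7·4 = 32, valid modulo lcm(7, 5) = 35: x ≡ 32 (mod 35).
  Combine with x ≡ 2 (mod 3); new modulus lcm = 105.
    Write x = 32 + 35·t and substitute into x ≡ 2 (mod 3): 35·t ≡ 2 − 32 = -30 (mod 3).
    Reduce coefficients mod 3: 2·t ≡ 0 (mod 3).
    The inverse of 2 mod 3 is 2 (since 2·2 = 4 = 1·3 + 1), so t ≡ 2·0 = 0 ≡ 0 (mod 3).
    Then x = 32 + 35·0 = 32, valid modulo lcm(35, 3) = 105: x ≡ 32 (mod 105).
  Combine with x ≡ 5 (mod 13); new modulus lcm = 1365.
    Write x = 32 + 105·t and substitute into x ≡ 5 (mod 13): 105·t ≡ 5 − 32 = -27 (mod 13).
    Reduce coefficients mod 13: 1·t ≡ 12 (mod 13).
    So t ≡ 12 (mod 13).
    Then x = 32 + 105·12 = 1292, valid modulo lcm(105, 13) = 1365: x ≡ 1292 (mod 1365).
  Combine with x ≡ 14 (mod 16); new modulus lcm = 21840.
    Write x = 1292 + 1365·t and substitute into x ≡ 14 (mod 16): 1365·t ≡ 14 − 1292 = -1278 (mod 16).
    Reduce coefficients mod 16: 5·t ≡ 2 (mod 16).
    The inverse of 5 mod 16 is 13 (since 5·13 = 65 = 4·16 + 1), so t ≡ 13·2 = 26 ≡ 10 (mod 16).
    Then x = 1292 + 1365·10 = 14942, valid modulo lcm(1365, 16) = 21840: x ≡ 14942 (mod 21840).
Verify against each original: 14942 mod 7 = 4, 14942 mod 5 = 2, 14942 mod 3 = 2, 14942 mod 13 = 5, 14942 mod 16 = 14.

x ≡ 14942 (mod 21840).


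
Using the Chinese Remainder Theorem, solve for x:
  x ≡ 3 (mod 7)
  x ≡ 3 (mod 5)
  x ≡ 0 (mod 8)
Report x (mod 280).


Moduli 7, 5, 8 are pairwise coprime; by CRT there is a unique solution modulo M = 7 · 5 · 8 = 280.
Solve pairwise, accumulating the modulus:
  Start with x ≡ 3 (mod 7).
  Combine with x ≡ 3 (mod 5): since gcd(7, 5) = 1, we get a unique residue mod 35.
    Write x = 3 + 7·t and substitute into x ≡ 3 (mod 5): 7·t ≡ 3 − 3 = 0 (mod 5).
    Reduce coefficients mod 5: 2·t ≡ 0 (mod 5).
    The inverse of 2 mod 5 is 3 (since 2·3 = 6 = 1·5 + 1), so t ≡ 3·0 = 0 ≡ 0 (mod 5).
    Then x = 3 + 7·0 = 3, valid modulo lcm(7, 5) = 35: x ≡ 3 (mod 35).
  Combine with x ≡ 0 (mod 8): since gcd(35, 8) = 1, we get a unique residue mod 280.
    Write x = 3 + 35·t and substitute into x ≡ 0 (mod 8): 35·t ≡ 0 − 3 = -3 (mod 8).
    Reduce coefficients mod 8: 3·t ≡ 5 (mod 8).
    The inverse of 3 mod 8 is 3 (since 3·3 = 9 = 1·8 + 1), so t ≡ 3·5 = 15 ≡ 7 (mod 8).
    Then x = 3 + 35·7 = 248, valid modulo lcm(35, 8) = 280: x ≡ 248 (mod 280).
Verify: 248 mod 7 = 3 ✓, 248 mod 5 = 3 ✓, 248 mod 8 = 0 ✓.

x ≡ 248 (mod 280).


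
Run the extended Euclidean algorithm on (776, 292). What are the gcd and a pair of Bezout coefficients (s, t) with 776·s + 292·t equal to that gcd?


Euclidean algorithm on (776, 292) — divide until remainder is 0:
  776 = 2 · 292 + 192
  292 = 1 · 192 + 100
  192 = 1 · 100 + 92
  100 = 1 · 92 + 8
  92 = 11 · 8 + 4
  8 = 2 · 4 + 0
gcd(776, 292) = 4.
Track Bezout coefficients alongside the remainders: start with r₀ = 776 = a·1 + b·0 (s = 1, t = 0) and r₁ = 292 = a·0 + b·1 (s = 0, t = 1); each new remainder r_{k+1} = r_{k-1} − q_k·r_k inherits s_{k+1} = s_{k-1} − q_k·s_k, t_{k+1} = t_{k-1} − q_k·t_k, so r_k = a·s_k + b·t_k at every step:
  q = 2: r = 192, s = 1 − 2·0 = 1, t = 0 − 2·1 = -2  (check: 776·1 + 292·(-2) = 192)
  q = 1: r = 100, s = 0 − 1·1 = -1, t = 1 − 1·(-2) = 3  (check: 776·(-1) + 292·3 = 100)
  q = 1: r = 92, s = 1 − 1·(-1) = 2, t = -2 − 1·3 = -5  (check: 776·2 + 292·(-5) = 92)
  q = 1: r = 8, s = -1 − 1·2 = -3, t = 3 − 1·(-5) = 8  (check: 776·(-3) + 292·8 = 8)
  q = 11: r = 4, s = 2 − 11·(-3) = 35, t = -5 − 11·8 = -93  (check: 776·35 + 292·(-93) = 4)
The row with r = 4 (the gcd) gives the Bezout coefficients s = 35, t = -93.
Result: 776 · (35) + 292 · (-93) = 4.

gcd(776, 292) = 4; s = 35, t = -93 (check: 776·35 + 292·(-93) = 4).


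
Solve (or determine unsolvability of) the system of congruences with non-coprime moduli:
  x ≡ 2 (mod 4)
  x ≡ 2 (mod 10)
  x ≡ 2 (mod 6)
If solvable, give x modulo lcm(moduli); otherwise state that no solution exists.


Moduli 4, 10, 6 are not pairwise coprime, so CRT works modulo lcm(m_i) when all pairwise compatibility conditions hold.
Pairwise compatibility: gcd(m_i, m_j) must divide a_i - a_j for every pair.
Merge one congruence at a time:
  Start: x ≡ 2 (mod 4).
  Combine with x ≡ 2 (mod 10): gcd(4, 10) = 2; 2 - 2 = 0, which IS divisible by 2, so compatible.
    Write x = 2 + 4·t and substitute into x ≡ 2 (mod 10): 4·t ≡ 2 − 2 = 0 (mod 10).
    Divide the congruence (and modulus) by g = 2: 2·t ≡ 0 (mod 5).
    The inverse of 2 mod 5 is 3 (since 2·3 = 6 = 1·5 + 1), so t ≡ 3·0 = 0 ≡ 0 (mod 5).
    Then x = 2 + 4·0 = 2, valid modulo lcm(4, 10) = 20: x ≡ 2 (mod 20).
  Combine with x ≡ 2 (mod 6): gcd(20, 6) = 2; 2 - 2 = 0, which IS divisible by 2, so compatible.
    Write x = 2 + 20·t and substitute into x ≡ 2 (mod 6): 20·t ≡ 2 − 2 = 0 (mod 6).
    Divide the congruence (and modulus) by g = 2: 10·t ≡ 0 (mod 3).
    Reduce coefficients mod 3: 1·t ≡ 0 (mod 3).
    So t ≡ 0 (mod 3).
    Then x = 2 + 20·0 = 2, valid modulo lcm(20, 6) = 60: x ≡ 2 (mod 60).
Verify: 2 mod 4 = 2, 2 mod 10 = 2, 2 mod 6 = 2.

x ≡ 2 (mod 60).


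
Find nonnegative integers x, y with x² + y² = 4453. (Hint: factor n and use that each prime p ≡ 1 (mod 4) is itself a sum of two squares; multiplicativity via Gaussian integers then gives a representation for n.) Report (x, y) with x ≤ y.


Step 1: Factor n = 4453 = 61 · 73.
Step 2: Check the mod-4 condition on each prime factor: 61 ≡ 1 (mod 4), exponent 1; 73 ≡ 1 (mod 4), exponent 1.
All primes ≡ 3 (mod 4) appear to even exponent (or don't appear), so by the two-squares theorem n IS expressible as a sum of two squares.
Step 3: Build a representation. Here n = 61 · 73 is a product of primes ≡ 1 (mod 4). Each prime p ≡ 1 (mod 4) is itself a sum of two squares; find a² by testing p − a² for a perfect square:
  61: 61 − 1² = 60, 61 − 2² = 57, 61 − 3² = 52, 61 − 4² = 45, 61 − 5² = 36 = 6² ⇒ 61 = 5² + 6².
  73: 73 − 1² = 72, 73 − 2² = 69, 73 − 3² = 64 = 8² ⇒ 73 = 3² + 8².
  Combine using the Brahmagupta–Fibonacci identity (a² + b²)(c² + d²) = (ac − bd)² + (ad + bc)² = (ac + bd)² + (ad − bc)²:
  61 · 73 = 4453: from (5² + 6²)(3² + 8²), take (5·3 − 6·8, 5·8 + 6·3) = (15 − 48, 40 + 18) = (-33, 58); dropping signs (only squares matter) gives (33, 58); check 33² + 58² = 1089 + 3364 = 4453 ✓.
Step 4: Order so x ≤ y and verify: 33² + 58² = 1089 + 3364 = 4453 = n. ✓

n = 4453 = 33² + 58² (one valid representation with x ≤ y).


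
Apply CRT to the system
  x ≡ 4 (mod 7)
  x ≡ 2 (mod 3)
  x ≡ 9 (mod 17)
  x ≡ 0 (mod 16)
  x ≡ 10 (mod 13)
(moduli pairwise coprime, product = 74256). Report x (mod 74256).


Product of moduli M = 7 · 3 · 17 · 16 · 13 = 74256.
Merge one congruence at a time:
  Start: x ≡ 4 (mod 7).
  Combine with x ≡ 2 (mod 3); new modulus lcm = 21.
    Write x = 4 + 7·t and substitute into x ≡ 2 (mod 3): 7·t ≡ 2 − 4 = -2 (mod 3).
    Reduce coefficients mod 3: 1·t ≡ 1 (mod 3).
    So t ≡ 1 (mod 3).
    Then x = 4 + 7·1 = 11, valid modulo lcm(7, 3) = 21: x ≡ 11 (mod 21).
  Combine with x ≡ 9 (mod 17); new modulus lcm = 357.
    Write x = 11 + 21·t and substitute into x ≡ 9 (mod 17): 21·t ≡ 9 − 11 = -2 (mod 17).
    Reduce coefficients mod 17: 4·t ≡ 15 (mod 17).
    The inverse of 4 mod 17 is 13 (since 4·13 = 52 = 3·17 + 1), so t ≡ 13·15 = 195 ≡ 8 (mod 17).
    Then x = 11 + 21·8 = 179, valid modulo lcm(21, 17) = 357: x ≡ 179 (mod 357).
  Combine with x ≡ 0 (mod 16); new modulus lcm = 5712.
    Write x = 179 + 357·t and substitute into x ≡ 0 (mod 16): 357·t ≡ 0 − 179 = -179 (mod 16).
    Reduce coefficients mod 16: 5·t ≡ 13 (mod 16).
    The inverse of 5 mod 16 is 13 (since 5·13 = 65 = 4·16 + 1), so t ≡ 13·13 = 169 ≡ 9 (mod 16).
    Then x = 179 + 357·9 = 3392, valid modulo lcm(357, 16) = 5712: x ≡ 3392 (mod 5712).
  Combine with x ≡ 10 (mod 13); new modulus lcm = 74256.
    Write x = 3392 + 5712·t and substitute into x ≡ 10 (mod 13): 5712·t ≡ 10 − 3392 = -3382 (mod 13).
    Reduce coefficients mod 13: 5·t ≡ 11 (mod 13).
    The inverse of 5 mod 13 is 8 (since 5·8 = 40 = 3·13 + 1), so t ≡ 8·11 = 88 ≡ 10 (mod 13).
    Then x = 3392 + 5712·10 = 60512, valid modulo lcm(5712, 13) = 74256: x ≡ 60512 (mod 74256).
Verify against each original: 60512 mod 7 = 4, 60512 mod 3 = 2, 60512 mod 17 = 9, 60512 mod 16 = 0, 60512 mod 13 = 10.

x ≡ 60512 (mod 74256).


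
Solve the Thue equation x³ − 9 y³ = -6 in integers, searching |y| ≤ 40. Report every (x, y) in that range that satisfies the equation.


The equation is x³ - 9y³ = -6. For fixed y, x³ = 9·y³ − 6, so a solution requires the RHS to be a perfect cube.
Strategy: iterate y from -40 to 40, compute RHS = 9·y³ − 6, and check whether it is a (positive or negative) perfect cube.
Check small values of y:
  y = 0: RHS = -6 is not a perfect cube.
  y = 1: RHS = 3 is not a perfect cube.
  y = -1: RHS = -15 is not a perfect cube.
  y = 2: RHS = 66 is not a perfect cube.
  y = -2: RHS = -78 is not a perfect cube.
  y = 3: RHS = 237 is not a perfect cube.
  y = -3: RHS = -249 is not a perfect cube.
Continuing the search up to |y| = 40 finds no solutions either.
No (x, y) in the scanned range satisfies the equation.

No integer solutions with |y| ≤ 40.


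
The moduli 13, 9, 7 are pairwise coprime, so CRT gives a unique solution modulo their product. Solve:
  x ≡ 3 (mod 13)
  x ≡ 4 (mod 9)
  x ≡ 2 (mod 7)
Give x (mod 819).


Moduli 13, 9, 7 are pairwise coprime; by CRT there is a unique solution modulo M = 13 · 9 · 7 = 819.
Solve pairwise, accumulating the modulus:
  Start with x ≡ 3 (mod 13).
  Combine with x ≡ 4 (mod 9): since gcd(13, 9) = 1, we get a unique residue mod 117.
    Write x = 3 + 13·t and substitute into x ≡ 4 (mod 9): 13·t ≡ 4 − 3 = 1 (mod 9).
    Reduce coefficients mod 9: 4·t ≡ 1 (mod 9).
    The inverse of 4 mod 9 is 7 (since 4·7 = 28 = 3·9 + 1), so t ≡ 7·1 = 7 ≡ 7 (mod 9).
    Then x = 3 + 13·7 = 94, valid modulo lcm(13, 9) = 117: x ≡ 94 (mod 117).
  Combine with x ≡ 2 (mod 7): since gcd(117, 7) = 1, we get a unique residue mod 819.
    Write x = 94 + 117·t and substitute into x ≡ 2 (mod 7): 117·t ≡ 2 − 94 = -92 (mod 7).
    Reduce coefficients mod 7: 5·t ≡ 6 (mod 7).
    The inverse of 5 mod 7 is 3 (since 5·3 = 15 = 2·7 + 1), so t ≡ 3·6 = 18 ≡ 4 (mod 7).
    Then x = 94 + 117·4 = 562, valid modulo lcm(117, 7) = 819: x ≡ 562 (mod 819).
Verify: 562 mod 13 = 3 ✓, 562 mod 9 = 4 ✓, 562 mod 7 = 2 ✓.

x ≡ 562 (mod 819).
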